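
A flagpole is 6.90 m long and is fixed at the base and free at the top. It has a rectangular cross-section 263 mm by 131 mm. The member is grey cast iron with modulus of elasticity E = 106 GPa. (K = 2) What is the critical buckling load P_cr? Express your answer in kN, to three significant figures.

Buckling occurs about the weak axis: I_min = h·b³/12 with b = 131 mm (the shorter side).
I_min = 263×131³/12 = 4.927×10^7 mm⁴
I = 4.927×10^7 mm⁴ = 4.927×10^-5 m⁴
Effective length L_e = K·L = 2 × 6.90 = 13.80 m
P_cr = π²EI / L_e² = π² × 106×10⁹ × 4.927×10^-5 / 13.80² = 2.707×10^5 N

P_cr ≈ 271 kN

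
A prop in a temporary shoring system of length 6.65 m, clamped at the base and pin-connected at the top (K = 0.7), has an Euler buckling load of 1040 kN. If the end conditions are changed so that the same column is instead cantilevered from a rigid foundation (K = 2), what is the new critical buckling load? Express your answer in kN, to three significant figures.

P_cr ∝ 1/K², so P_cr,new = P_cr,old × (K_old/K_new)² = 1040 × (0.7/2)²
= 1040 × 0.1225 = 127 kN

P_cr ≈ 127 kN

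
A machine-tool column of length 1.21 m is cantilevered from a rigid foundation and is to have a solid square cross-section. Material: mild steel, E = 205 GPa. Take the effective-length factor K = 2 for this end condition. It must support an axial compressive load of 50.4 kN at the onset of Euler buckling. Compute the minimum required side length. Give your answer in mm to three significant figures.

L_e = K·L = 2 × 1.21 = 2.420 m
Required I = P_cr·L_e²/(π²E) = 5.040×10^4 × 2.420² / (π² × 2.05×10^11) = 1.459×10^-7 m⁴
I_req = 1.459×10^5 mm⁴
Solid square: I = a⁴/12  ⇒  a = (12I)^(1/4) = (12×1.459×10^5)^(1/4) = 36.4 mm

a ≈ 36.4 mm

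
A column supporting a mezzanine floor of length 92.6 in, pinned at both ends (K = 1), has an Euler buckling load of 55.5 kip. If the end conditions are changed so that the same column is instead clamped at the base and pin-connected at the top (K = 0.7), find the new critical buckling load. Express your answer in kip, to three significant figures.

P_cr ∝ 1/K², so P_cr,new = P_cr,old × (K_old/K_new)² = 55.5 × (1/0.7)²
= 55.5 × 2.041 = 113 kip

P_cr ≈ 113 kip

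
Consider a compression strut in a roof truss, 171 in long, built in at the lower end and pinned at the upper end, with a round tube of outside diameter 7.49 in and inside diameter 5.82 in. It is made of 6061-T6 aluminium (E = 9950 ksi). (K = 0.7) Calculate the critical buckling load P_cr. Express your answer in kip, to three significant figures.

P_cr ≈ 673 kip

d_o = 7.49 in, d_i = 5.82 in
I = π(d_o⁴ − d_i⁴)/64 = π(7.49⁴ − 5.820⁴)/64 = 98.17 in⁴
Effective length L_e = K·L = 0.7 × 171 = 119.7 in
P_cr = π²EI / L_e² = π² × 9950×10³ × 98.17 / 119.7² = 6.728×10^5 lb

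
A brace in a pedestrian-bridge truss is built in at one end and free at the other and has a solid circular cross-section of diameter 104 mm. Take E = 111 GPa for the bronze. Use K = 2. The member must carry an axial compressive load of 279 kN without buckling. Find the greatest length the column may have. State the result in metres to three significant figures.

I = πd⁴/64 = π×104⁴/64 = 5.743×10^6 mm⁴
I = 5.743×10^-6 m⁴
At the buckling limit P_cr = P = 2.790×10^5 N
From P_cr = π²EI/(K·L)²:  L = (1/K)·√(π²EI/P_cr) = (1/2)·√(π²×1.11×10^11×5.743×10^-6/2.790×10^5)
L = 2.37 m

L_max ≈ 2.37 m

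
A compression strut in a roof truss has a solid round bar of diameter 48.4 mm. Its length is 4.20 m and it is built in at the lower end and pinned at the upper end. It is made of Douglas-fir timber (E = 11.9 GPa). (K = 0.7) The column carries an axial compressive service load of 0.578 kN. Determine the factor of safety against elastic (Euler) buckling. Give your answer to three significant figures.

n ≈ 6.33

I = πd⁴/64 = π×48.4⁴/64 = 2.694×10^5 mm⁴
I = 2.694×10^5 mm⁴ = 2.694×10^-7 m⁴
Effective length L_e = K·L = 0.7 × 4.20 = 2.940 m
P_cr = π²EI / L_e² = π² × 11.9×10⁹ × 2.694×10^-7 / 2.940² = 3.660×10^3 N
Factor of safety n = P_cr / P = 3.6602 / 0.578 = 6.33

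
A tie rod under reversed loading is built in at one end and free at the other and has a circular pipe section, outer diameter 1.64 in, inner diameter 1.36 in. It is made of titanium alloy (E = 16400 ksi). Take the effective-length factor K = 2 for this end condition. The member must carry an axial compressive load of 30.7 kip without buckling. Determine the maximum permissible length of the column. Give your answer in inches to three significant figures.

L_max ≈ 15.7 in

d_o = 1.64 in, d_i = 1.36 in
I = π(d_o⁴ − d_i⁴)/64 = π(1.64⁴ − 1.360⁴)/64 = 0.1872 in⁴
At the buckling limit P_cr = P = 3.070×10^4 lb
From P_cr = π²EI/(K·L)²:  L = (1/K)·√(π²EI/P_cr) = (1/2)·√(π²×1.64×10^7×0.1872/3.070×10^4)
L = 15.7 in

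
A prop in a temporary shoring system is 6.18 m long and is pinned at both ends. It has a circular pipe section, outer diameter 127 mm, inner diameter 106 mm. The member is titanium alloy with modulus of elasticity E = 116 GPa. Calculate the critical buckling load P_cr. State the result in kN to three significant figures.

d_o = 127 mm, d_i = 106 mm
I = π(d_o⁴ − d_i⁴)/64 = π(127⁴ − 106.0⁴)/64 = 6.573×10^6 mm⁴
I = 6.573×10^6 mm⁴ = 6.573×10^-6 m⁴
Effective length L_e = K·L = 1 × 6.18 = 6.180 m
P_cr = π²EI / L_e² = π² × 116×10⁹ × 6.573×10^-6 / 6.180² = 1.970×10^5 N

P_cr ≈ 197 kN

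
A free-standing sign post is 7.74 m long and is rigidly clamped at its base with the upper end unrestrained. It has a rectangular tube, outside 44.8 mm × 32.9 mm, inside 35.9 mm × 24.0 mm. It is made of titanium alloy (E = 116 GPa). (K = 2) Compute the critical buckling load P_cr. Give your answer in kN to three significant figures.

P_cr ≈ 0.438 kN

Weak-axis I_min = (h_o·b_o³ − h_i·b_i³)/12 with b_o = 32.9, b_i = 24.00 mm (shorter outer/inner sides).
I_min = (44.8×32.9³ − 35.90×24.00³)/12 = 9.159×10^4 mm⁴
I = 9.159×10^4 mm⁴ = 9.159×10^-8 m⁴
Effective length L_e = K·L = 2 × 7.74 = 15.48 m
P_cr = π²EI / L_e² = π² × 116×10⁹ × 9.159×10^-8 / 15.48² = 437.6 N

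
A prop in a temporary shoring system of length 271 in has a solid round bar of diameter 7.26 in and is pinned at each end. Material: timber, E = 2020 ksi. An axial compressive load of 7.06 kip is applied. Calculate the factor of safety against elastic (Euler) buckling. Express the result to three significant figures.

n ≈ 5.24

I = πd⁴/64 = π×7.26⁴/64 = 136.4 in⁴
Effective length L_e = K·L = 1 × 271 = 271.0 in
P_cr = π²EI / L_e² = π² × 2020×10³ × 136.4 / 271.0² = 3.702×10^4 lb
Factor of safety n = P_cr / P = 37.019 / 7.06 = 5.24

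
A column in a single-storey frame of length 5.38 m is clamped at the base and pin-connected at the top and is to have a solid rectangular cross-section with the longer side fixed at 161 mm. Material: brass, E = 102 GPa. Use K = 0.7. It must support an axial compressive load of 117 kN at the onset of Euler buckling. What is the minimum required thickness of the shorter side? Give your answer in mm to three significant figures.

b ≈ 49.7 mm

L_e = K·L = 0.7 × 5.38 = 3.766 m
Required I = P_cr·L_e²/(π²E) = 1.170×10^5 × 3.766² / (π² × 1.02×10^11) = 1.648×10^-6 m⁴
I_req = 1.648×10^6 mm⁴
Rectangle, weak axis: I_min = h·b³/12 with h = 161 mm fixed  ⇒  b = (12I/h)^(1/3) = 49.7 mm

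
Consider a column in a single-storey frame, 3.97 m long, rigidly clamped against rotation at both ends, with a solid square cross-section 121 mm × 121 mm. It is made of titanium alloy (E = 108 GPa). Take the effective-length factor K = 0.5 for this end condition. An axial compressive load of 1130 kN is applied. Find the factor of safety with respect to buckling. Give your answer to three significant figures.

n ≈ 4.28

I = a⁴/12 = 121⁴/12 = 1.786×10^7 mm⁴
I = 1.786×10^7 mm⁴ = 1.786×10^-5 m⁴
Effective length L_e = K·L = 0.5 × 3.97 = 1.985 m
P_cr = π²EI / L_e² = π² × 108×10⁹ × 1.786×10^-5 / 1.985² = 4.832×10^6 N
Factor of safety n = P_cr / P = 4832.4 / 1130 = 4.28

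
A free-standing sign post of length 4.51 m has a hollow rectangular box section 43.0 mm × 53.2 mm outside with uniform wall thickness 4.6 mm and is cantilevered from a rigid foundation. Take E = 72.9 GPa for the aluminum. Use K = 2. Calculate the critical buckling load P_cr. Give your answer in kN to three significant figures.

Inner dimensions: h_i = 53.2 − 2×4.6 = 44.00 mm, b_i = 43.0 − 2×4.6 = 33.80 mm
Weak-axis I_min = (h_o·b_o³ − h_i·b_i³)/12 with b_o = 43.0, b_i = 33.80 mm (shorter outer/inner sides).
I_min = (53.2×43.0³ − 44.00×33.80³)/12 = 2.109×10^5 mm⁴
I = 2.109×10^5 mm⁴ = 2.109×10^-7 m⁴
Effective length L_e = K·L = 2 × 4.51 = 9.020 m
P_cr = π²EI / L_e² = π² × 72.9×10⁹ × 2.109×10^-7 / 9.020² = 1.865×10^3 N

P_cr ≈ 1.87 kN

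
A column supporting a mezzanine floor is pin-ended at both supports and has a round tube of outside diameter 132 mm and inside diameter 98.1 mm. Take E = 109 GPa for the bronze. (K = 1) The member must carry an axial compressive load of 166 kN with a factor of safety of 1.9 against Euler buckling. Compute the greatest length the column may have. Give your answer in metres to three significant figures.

d_o = 132 mm, d_i = 98.1 mm
I = π(d_o⁴ − d_i⁴)/64 = π(132⁴ − 98.10⁴)/64 = 1.036×10^7 mm⁴
I = 1.036×10^-5 m⁴
Required critical load P_cr = n·P = 1.9 × 166 = 315.4 kN = 3.154×10^5 N
From P_cr = π²EI/(K·L)²:  L = (1/K)·√(π²EI/P_cr) = (1/1)·√(π²×1.09×10^11×1.036×10^-5/3.154×10^5)
L = 5.94 m

L_max ≈ 5.94 m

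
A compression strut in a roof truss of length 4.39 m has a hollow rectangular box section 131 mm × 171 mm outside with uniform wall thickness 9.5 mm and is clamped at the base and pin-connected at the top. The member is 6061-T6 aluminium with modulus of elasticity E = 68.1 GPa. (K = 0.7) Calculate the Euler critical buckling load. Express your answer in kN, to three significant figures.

P_cr ≈ 1010 kN

Inner dimensions: h_i = 171 − 2×9.5 = 152.0 mm, b_i = 131 − 2×9.5 = 112.0 mm
Weak-axis I_min = (h_o·b_o³ − h_i·b_i³)/12 with b_o = 131, b_i = 112.0 mm (shorter outer/inner sides).
I_min = (171×131³ − 152.0×112.0³)/12 = 1.424×10^7 mm⁴
I = 1.424×10^7 mm⁴ = 1.424×10^-5 m⁴
Effective length L_e = K·L = 0.7 × 4.39 = 3.073 m
P_cr = π²EI / L_e² = π² × 68.1×10⁹ × 1.424×10^-5 / 3.073² = 1.013×10^6 N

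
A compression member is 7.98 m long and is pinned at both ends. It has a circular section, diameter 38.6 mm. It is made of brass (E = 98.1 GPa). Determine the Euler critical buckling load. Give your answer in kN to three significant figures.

I = πd⁴/64 = π×38.6⁴/64 = 1.090×10^5 mm⁴
I = 1.090×10^5 mm⁴ = 1.090×10^-7 m⁴
Effective length L_e = K·L = 1 × 7.98 = 7.980 m
P_cr = π²EI / L_e² = π² × 98.1×10⁹ × 1.090×10^-7 / 7.980² = 1.657×10^3 N

P_cr ≈ 1.66 kN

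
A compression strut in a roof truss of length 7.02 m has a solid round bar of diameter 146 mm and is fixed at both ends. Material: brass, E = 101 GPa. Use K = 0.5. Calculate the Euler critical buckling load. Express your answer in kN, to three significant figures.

I = πd⁴/64 = π×146⁴/64 = 2.230×10^7 mm⁴
I = 2.230×10^7 mm⁴ = 2.230×10^-5 m⁴
Effective length L_e = K·L = 0.5 × 7.02 = 3.510 m
P_cr = π²EI / L_e² = π² × 101×10⁹ × 2.230×10^-5 / 3.510² = 1.805×10^6 N

P_cr ≈ 1800 kN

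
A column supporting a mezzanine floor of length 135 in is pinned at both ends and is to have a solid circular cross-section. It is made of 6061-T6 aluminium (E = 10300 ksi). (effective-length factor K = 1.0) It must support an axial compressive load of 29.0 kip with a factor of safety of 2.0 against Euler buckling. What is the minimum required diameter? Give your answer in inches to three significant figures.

d ≈ 3.82 in

Required P_cr = n·P = 2.0 × 29.0 = 58.00 kip
L_e = K·L = 1 × 135 = 135.0 in
Required I = P_cr·L_e²/(π²E) = 5.800×10^4 × 135.0² / (π² × 1.03×10^7) = 10.40 in⁴
Solid circle: I = πd⁴/64  ⇒  d = (64I/π)^(1/4) = (64×10.40/π)^(1/4) = 3.82 in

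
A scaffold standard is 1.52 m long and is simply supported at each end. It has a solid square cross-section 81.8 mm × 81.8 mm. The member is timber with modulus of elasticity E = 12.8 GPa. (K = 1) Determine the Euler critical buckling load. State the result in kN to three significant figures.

I = a⁴/12 = 81.8⁴/12 = 3.731×10^6 mm⁴
I = 3.731×10^6 mm⁴ = 3.731×10^-6 m⁴
Effective length L_e = K·L = 1 × 1.52 = 1.520 m
P_cr = π²EI / L_e² = π² × 12.8×10⁹ × 3.731×10^-6 / 1.520² = 2.040×10^5 N

P_cr ≈ 204 kN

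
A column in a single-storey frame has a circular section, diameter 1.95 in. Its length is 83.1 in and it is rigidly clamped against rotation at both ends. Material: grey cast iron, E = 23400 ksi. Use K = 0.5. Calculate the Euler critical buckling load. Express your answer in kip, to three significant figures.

I = πd⁴/64 = π×1.95⁴/64 = 0.7098 in⁴
Effective length L_e = K·L = 0.5 × 83.1 = 41.55 in
P_cr = π²EI / L_e² = π² × 23400×10³ × 0.7098 / 41.55² = 9.495×10^4 lb

P_cr ≈ 94.9 kip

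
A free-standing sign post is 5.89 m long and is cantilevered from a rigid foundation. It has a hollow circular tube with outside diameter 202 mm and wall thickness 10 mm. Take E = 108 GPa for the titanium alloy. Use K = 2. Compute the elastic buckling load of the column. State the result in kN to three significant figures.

Inner diameter d_i = 202 − 2×10 = 182.0 mm
I = π(d_o⁴ − d_i⁴)/64 = π(202⁴ − 182.0⁴)/64 = 2.787×10^7 mm⁴
I = 2.787×10^7 mm⁴ = 2.787×10^-5 m⁴
Effective length L_e = K·L = 2 × 5.89 = 11.78 m
P_cr = π²EI / L_e² = π² × 108×10⁹ × 2.787×10^-5 / 11.78² = 2.141×10^5 N

P_cr ≈ 214 kN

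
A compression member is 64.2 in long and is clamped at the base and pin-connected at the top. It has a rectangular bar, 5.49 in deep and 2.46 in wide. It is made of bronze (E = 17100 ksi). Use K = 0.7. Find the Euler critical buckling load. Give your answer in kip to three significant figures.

P_cr ≈ 569 kip

Buckling occurs about the weak axis: I_min = h·b³/12 with b = 2.46 in (the shorter side).
I_min = 5.49×2.46³/12 = 6.811 in⁴
Effective length L_e = K·L = 0.7 × 64.2 = 44.94 in
P_cr = π²EI / L_e² = π² × 17100×10³ × 6.811 / 44.94² = 5.691×10^5 lb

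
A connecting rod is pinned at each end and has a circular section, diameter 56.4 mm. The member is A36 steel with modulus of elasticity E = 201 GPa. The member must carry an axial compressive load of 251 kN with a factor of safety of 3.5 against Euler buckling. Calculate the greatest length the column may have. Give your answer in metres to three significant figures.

L_max ≈ 1.06 m

I = πd⁴/64 = π×56.4⁴/64 = 4.967×10^5 mm⁴
I = 4.967×10^-7 m⁴
Required critical load P_cr = n·P = 3.5 × 251 = 878.5 kN = 8.785×10^5 N
From P_cr = π²EI/(K·L)²:  L = (1/K)·√(π²EI/P_cr) = (1/1)·√(π²×2.01×10^11×4.967×10^-7/8.785×10^5)
L = 1.06 m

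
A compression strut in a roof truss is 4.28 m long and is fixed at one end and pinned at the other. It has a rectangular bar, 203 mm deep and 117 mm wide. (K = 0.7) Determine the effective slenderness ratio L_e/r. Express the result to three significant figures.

λ ≈ 88.7

Buckling occurs about the weak axis: I_min = h·b³/12 with b = 117 mm (the shorter side).
I_min = 203×117³/12 = 2.709×10^7 mm⁴
A = 2.375×10^4 mm²;  r_min = √(I/A) = √(2.709×10^7/2.375×10^4) = 33.77 mm
L_e = K·L = 0.7 × 4.28 m = 2.996 m = 2996.0 mm
λ = L_e / r_min = 2996.0 / 33.77 = 88.7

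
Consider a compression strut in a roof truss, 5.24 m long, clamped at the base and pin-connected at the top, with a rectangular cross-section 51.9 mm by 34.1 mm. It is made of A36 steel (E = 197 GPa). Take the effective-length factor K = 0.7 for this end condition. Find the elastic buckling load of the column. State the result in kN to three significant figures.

Buckling occurs about the weak axis: I_min = h·b³/12 with b = 34.1 mm (the shorter side).
I_min = 51.9×34.1³/12 = 1.715×10^5 mm⁴
I = 1.715×10^5 mm⁴ = 1.715×10^-7 m⁴
Effective length L_e = K·L = 0.7 × 5.24 = 3.668 m
P_cr = π²EI / L_e² = π² × 197×10⁹ × 1.715×10^-7 / 3.668² = 2.478×10^4 N

P_cr ≈ 24.8 kN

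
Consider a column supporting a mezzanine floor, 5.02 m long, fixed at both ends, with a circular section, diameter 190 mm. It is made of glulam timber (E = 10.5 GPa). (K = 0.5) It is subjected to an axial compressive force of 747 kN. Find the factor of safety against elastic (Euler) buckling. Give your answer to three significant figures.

I = πd⁴/64 = π×190⁴/64 = 6.397×10^7 mm⁴
I = 6.397×10^7 mm⁴ = 6.397×10^-5 m⁴
Effective length L_e = K·L = 0.5 × 5.02 = 2.510 m
P_cr = π²EI / L_e² = π² × 10.5×10⁹ × 6.397×10^-5 / 2.510² = 1.052×10^6 N
Factor of safety n = P_cr / P = 1052.3 / 747 = 1.41

n ≈ 1.41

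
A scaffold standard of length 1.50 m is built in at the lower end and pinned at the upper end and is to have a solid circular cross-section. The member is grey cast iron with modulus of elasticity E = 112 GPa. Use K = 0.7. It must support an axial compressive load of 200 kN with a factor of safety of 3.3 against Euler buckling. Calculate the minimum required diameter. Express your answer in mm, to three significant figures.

d ≈ 60.5 mm

Required P_cr = n·P = 3.3 × 200 = 660.0 kN
L_e = K·L = 0.7 × 1.50 = 1.050 m
Required I = P_cr·L_e²/(π²E) = 6.600×10^5 × 1.050² / (π² × 1.12×10^11) = 6.583×10^-7 m⁴
I_req = 6.583×10^5 mm⁴
Solid circle: I = πd⁴/64  ⇒  d = (64I/π)^(1/4) = (64×6.583×10^5/π)^(1/4) = 60.5 mm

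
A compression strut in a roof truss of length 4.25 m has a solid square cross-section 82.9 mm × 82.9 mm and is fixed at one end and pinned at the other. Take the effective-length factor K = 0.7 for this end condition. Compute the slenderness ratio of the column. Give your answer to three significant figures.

λ ≈ 124

For a square r = a/√12 = 82.9/√12 = 23.93 mm
L_e = K·L = 0.7 × 4.25 m = 2.975 m = 2975.0 mm
λ = L_e / r_min = 2975.0 / 23.93 = 124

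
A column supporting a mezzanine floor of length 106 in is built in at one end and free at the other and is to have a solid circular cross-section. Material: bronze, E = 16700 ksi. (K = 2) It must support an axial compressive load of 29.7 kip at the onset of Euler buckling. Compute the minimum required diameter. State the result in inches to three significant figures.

d ≈ 3.58 in

L_e = K·L = 2 × 106 = 212.0 in
Required I = P_cr·L_e²/(π²E) = 2.970×10^4 × 212.0² / (π² × 1.67×10^7) = 8.099 in⁴
Solid circle: I = πd⁴/64  ⇒  d = (64I/π)^(1/4) = (64×8.099/π)^(1/4) = 3.58 in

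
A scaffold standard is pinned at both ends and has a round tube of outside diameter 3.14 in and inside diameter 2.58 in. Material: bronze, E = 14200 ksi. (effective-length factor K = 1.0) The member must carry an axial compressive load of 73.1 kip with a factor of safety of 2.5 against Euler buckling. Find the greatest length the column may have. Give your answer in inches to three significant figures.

d_o = 3.14 in, d_i = 2.58 in
I = π(d_o⁴ − d_i⁴)/64 = π(3.14⁴ − 2.580⁴)/64 = 2.597 in⁴
Required critical load P_cr = n·P = 2.5 × 73.1 = 182.8 kip = 1.827×10^5 lb
From P_cr = π²EI/(K·L)²:  L = (1/K)·√(π²EI/P_cr) = (1/1)·√(π²×1.42×10^7×2.597/1.827×10^5)
L = 44.6 in

L_max ≈ 44.6 in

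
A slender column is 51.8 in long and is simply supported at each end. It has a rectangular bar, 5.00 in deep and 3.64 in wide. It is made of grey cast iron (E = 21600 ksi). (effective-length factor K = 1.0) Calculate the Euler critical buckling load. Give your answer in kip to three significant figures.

Buckling occurs about the weak axis: I_min = h·b³/12 with b = 3.64 in (the shorter side).
I_min = 5.00×3.64³/12 = 20.10 in⁴
Effective length L_e = K·L = 1 × 51.8 = 51.80 in
P_cr = π²EI / L_e² = π² × 21600×10³ × 20.10 / 51.80² = 1.597×10^6 lb

P_cr ≈ 1600 kip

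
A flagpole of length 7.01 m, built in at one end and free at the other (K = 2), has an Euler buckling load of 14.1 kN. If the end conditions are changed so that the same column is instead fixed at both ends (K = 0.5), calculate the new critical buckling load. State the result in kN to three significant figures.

P_cr ∝ 1/K², so P_cr,new = P_cr,old × (K_old/K_new)² = 14.1 × (2/0.5)²
= 14.1 × 16.00 = 226 kN

P_cr ≈ 226 kN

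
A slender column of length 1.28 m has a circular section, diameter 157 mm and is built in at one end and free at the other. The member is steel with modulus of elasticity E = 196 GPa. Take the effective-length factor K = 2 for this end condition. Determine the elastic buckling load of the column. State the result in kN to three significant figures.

I = πd⁴/64 = π×157⁴/64 = 2.982×10^7 mm⁴
I = 2.982×10^7 mm⁴ = 2.982×10^-5 m⁴
Effective length L_e = K·L = 2 × 1.28 = 2.560 m
P_cr = π²EI / L_e² = π² × 196×10⁹ × 2.982×10^-5 / 2.560² = 8.803×10^6 N

P_cr ≈ 8800 kN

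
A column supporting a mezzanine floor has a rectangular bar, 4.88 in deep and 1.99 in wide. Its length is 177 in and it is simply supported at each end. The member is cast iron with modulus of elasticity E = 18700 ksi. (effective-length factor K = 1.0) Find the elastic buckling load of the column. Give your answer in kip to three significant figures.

P_cr ≈ 18.9 kip

Buckling occurs about the weak axis: I_min = h·b³/12 with b = 1.99 in (the shorter side).
I_min = 4.88×1.99³/12 = 3.205 in⁴
Effective length L_e = K·L = 1 × 177 = 177.0 in
P_cr = π²EI / L_e² = π² × 18700×10³ × 3.205 / 177.0² = 1.888×10^4 lb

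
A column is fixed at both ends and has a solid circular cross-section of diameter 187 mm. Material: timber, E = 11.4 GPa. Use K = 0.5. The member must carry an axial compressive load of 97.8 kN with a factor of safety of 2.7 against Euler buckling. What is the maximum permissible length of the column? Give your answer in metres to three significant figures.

I = πd⁴/64 = π×187⁴/64 = 6.003×10^7 mm⁴
I = 6.003×10^-5 m⁴
Required critical load P_cr = n·P = 2.7 × 97.8 = 264.1 kN = 2.641×10^5 N
From P_cr = π²EI/(K·L)²:  L = (1/K)·√(π²EI/P_cr) = (1/0.5)·√(π²×1.14×10^10×6.003×10^-5/2.641×10^5)
L = 10.1 m

L_max ≈ 10.1 m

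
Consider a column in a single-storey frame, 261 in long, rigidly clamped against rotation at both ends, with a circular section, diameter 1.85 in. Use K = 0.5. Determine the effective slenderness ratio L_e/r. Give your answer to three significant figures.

I = πd⁴/64 = π×1.85⁴/64 = 0.5750 in⁴
A = 2.688 in²;  r_min = √(I/A) = √(0.5750/2.688) = 0.4625 in
L_e = K·L = 0.5 × 261 = 130.5 in
λ = L_e / r_min = 130.50 / 0.4625 = 282

λ ≈ 282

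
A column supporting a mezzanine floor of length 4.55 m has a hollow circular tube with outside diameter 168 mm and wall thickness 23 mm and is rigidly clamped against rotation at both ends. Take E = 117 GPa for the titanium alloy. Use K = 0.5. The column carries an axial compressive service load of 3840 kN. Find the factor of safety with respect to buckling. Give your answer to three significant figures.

n ≈ 1.64

Inner diameter d_i = 168 − 2×23 = 122.0 mm
I = π(d_o⁴ − d_i⁴)/64 = π(168⁴ − 122.0⁴)/64 = 2.823×10^7 mm⁴
I = 2.823×10^7 mm⁴ = 2.823×10^-5 m⁴
Effective length L_e = K·L = 0.5 × 4.55 = 2.275 m
P_cr = π²EI / L_e² = π² × 117×10⁹ × 2.823×10^-5 / 2.275² = 6.298×10^6 N
Factor of safety n = P_cr / P = 6298.1 / 3840 = 1.64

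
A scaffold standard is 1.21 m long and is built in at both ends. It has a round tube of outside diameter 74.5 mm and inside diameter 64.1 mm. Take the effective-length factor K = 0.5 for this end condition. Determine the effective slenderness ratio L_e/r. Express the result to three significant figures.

d_o = 74.5 mm, d_i = 64.1 mm
I = π(d_o⁴ − d_i⁴)/64 = π(74.5⁴ − 64.10⁴)/64 = 6.834×10^5 mm⁴
A = 1.132×10^3 mm²;  r_min = √(I/A) = √(6.834×10^5/1.132×10^3) = 24.57 mm
L_e = K·L = 0.5 × 1.21 m = 0.6050 m = 605.00 mm
λ = L_e / r_min = 605.00 / 24.57 = 24.6

λ ≈ 24.6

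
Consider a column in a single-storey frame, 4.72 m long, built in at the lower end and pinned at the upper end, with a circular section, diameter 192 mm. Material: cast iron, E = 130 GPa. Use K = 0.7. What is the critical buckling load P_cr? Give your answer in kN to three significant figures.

P_cr ≈ 7840 kN

I = πd⁴/64 = π×192⁴/64 = 6.671×10^7 mm⁴
I = 6.671×10^7 mm⁴ = 6.671×10^-5 m⁴
Effective length L_e = K·L = 0.7 × 4.72 = 3.304 m
P_cr = π²EI / L_e² = π² × 130×10⁹ × 6.671×10^-5 / 3.304² = 7.840×10^6 N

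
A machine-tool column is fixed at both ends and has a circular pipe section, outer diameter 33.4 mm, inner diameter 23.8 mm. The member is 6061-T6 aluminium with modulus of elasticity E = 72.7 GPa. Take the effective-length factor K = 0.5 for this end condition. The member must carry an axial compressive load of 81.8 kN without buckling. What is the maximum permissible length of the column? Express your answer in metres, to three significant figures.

L_max ≈ 1.26 m

d_o = 33.4 mm, d_i = 23.8 mm
I = π(d_o⁴ − d_i⁴)/64 = π(33.4⁴ − 23.80⁴)/64 = 4.534×10^4 mm⁴
I = 4.534×10^-8 m⁴
At the buckling limit P_cr = P = 8.180×10^4 N
From P_cr = π²EI/(K·L)²:  L = (1/K)·√(π²EI/P_cr) = (1/0.5)·√(π²×7.27×10^10×4.534×10^-8/8.180×10^4)
L = 1.26 m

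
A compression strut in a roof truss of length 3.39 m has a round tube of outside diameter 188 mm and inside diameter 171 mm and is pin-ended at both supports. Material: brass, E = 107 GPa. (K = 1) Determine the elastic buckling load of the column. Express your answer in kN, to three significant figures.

d_o = 188 mm, d_i = 171 mm
I = π(d_o⁴ − d_i⁴)/64 = π(188⁴ − 171.0⁴)/64 = 1.935×10^7 mm⁴
I = 1.935×10^7 mm⁴ = 1.935×10^-5 m⁴
Effective length L_e = K·L = 1 × 3.39 = 3.390 m
P_cr = π²EI / L_e² = π² × 107×10⁹ × 1.935×10^-5 / 3.390² = 1.778×10^6 N

P_cr ≈ 1780 kN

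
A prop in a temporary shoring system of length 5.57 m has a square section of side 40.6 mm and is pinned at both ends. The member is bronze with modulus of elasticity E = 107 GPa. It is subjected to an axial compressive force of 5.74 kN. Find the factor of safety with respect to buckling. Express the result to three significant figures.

I = a⁴/12 = 40.6⁴/12 = 2.264×10^5 mm⁴
I = 2.264×10^5 mm⁴ = 2.264×10^-7 m⁴
Effective length L_e = K·L = 1 × 5.57 = 5.570 m
P_cr = π²EI / L_e² = π² × 107×10⁹ × 2.264×10^-7 / 5.570² = 7.707×10^3 N
Factor of safety n = P_cr / P = 7.7072 / 5.74 = 1.34

n ≈ 1.34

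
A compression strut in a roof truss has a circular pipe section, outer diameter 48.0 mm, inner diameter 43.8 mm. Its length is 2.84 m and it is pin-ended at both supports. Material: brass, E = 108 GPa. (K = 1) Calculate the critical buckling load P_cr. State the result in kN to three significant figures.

P_cr ≈ 10.6 kN

d_o = 48.0 mm, d_i = 43.8 mm
I = π(d_o⁴ − d_i⁴)/64 = π(48.0⁴ − 43.80⁴)/64 = 7.991×10^4 mm⁴
I = 7.991×10^4 mm⁴ = 7.991×10^-8 m⁴
Effective length L_e = K·L = 1 × 2.84 = 2.840 m
P_cr = π²EI / L_e² = π² × 108×10⁹ × 7.991×10^-8 / 2.840² = 1.056×10^4 N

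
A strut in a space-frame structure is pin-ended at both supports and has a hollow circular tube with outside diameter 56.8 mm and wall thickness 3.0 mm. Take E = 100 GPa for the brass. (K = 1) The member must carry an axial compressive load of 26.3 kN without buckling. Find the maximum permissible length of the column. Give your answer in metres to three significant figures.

L_max ≈ 2.63 m

Inner diameter d_i = 56.8 − 2×3.0 = 50.80 mm
I = π(d_o⁴ − d_i⁴)/64 = π(56.8⁴ − 50.80⁴)/64 = 1.840×10^5 mm⁴
I = 1.840×10^-7 m⁴
At the buckling limit P_cr = P = 2.630×10^4 N
From P_cr = π²EI/(K·L)²:  L = (1/K)·√(π²EI/P_cr) = (1/1)·√(π²×1.00×10^11×1.840×10^-7/2.630×10^4)
L = 2.63 m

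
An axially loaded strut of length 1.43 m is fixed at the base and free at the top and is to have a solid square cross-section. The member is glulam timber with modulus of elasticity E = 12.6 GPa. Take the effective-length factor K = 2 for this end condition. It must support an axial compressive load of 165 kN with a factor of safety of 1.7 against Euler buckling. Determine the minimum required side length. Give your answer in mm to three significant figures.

a ≈ 122 mm

Required P_cr = n·P = 1.7 × 165 = 280.5 kN
L_e = K·L = 2 × 1.43 = 2.860 m
Required I = P_cr·L_e²/(π²E) = 2.805×10^5 × 2.860² / (π² × 1.26×10^10) = 1.845×10^-5 m⁴
I_req = 1.845×10^7 mm⁴
Solid square: I = a⁴/12  ⇒  a = (12I)^(1/4) = (12×1.845×10^7)^(1/4) = 122 mm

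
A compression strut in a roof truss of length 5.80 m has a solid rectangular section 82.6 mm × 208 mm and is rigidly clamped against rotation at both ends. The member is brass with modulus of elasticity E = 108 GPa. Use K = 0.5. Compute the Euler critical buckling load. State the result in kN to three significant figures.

P_cr ≈ 1240 kN

Buckling occurs about the weak axis: I_min = h·b³/12 with b = 82.6 mm (the shorter side).
I_min = 208×82.6³/12 = 9.768×10^6 mm⁴
I = 9.768×10^6 mm⁴ = 9.768×10^-6 m⁴
Effective length L_e = K·L = 0.5 × 5.80 = 2.900 m
P_cr = π²EI / L_e² = π² × 108×10⁹ × 9.768×10^-6 / 2.900² = 1.238×10^6 N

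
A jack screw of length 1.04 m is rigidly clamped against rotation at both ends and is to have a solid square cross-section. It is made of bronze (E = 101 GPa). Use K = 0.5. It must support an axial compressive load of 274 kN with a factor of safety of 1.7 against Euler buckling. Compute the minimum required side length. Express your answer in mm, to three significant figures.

Required P_cr = n·P = 1.7 × 274 = 465.8 kN
L_e = K·L = 0.5 × 1.04 = 0.5200 m
Required I = P_cr·L_e²/(π²E) = 4.658×10^5 × 0.5200² / (π² × 1.01×10^11) = 1.264×10^-7 m⁴
I_req = 1.264×10^5 mm⁴
Solid square: I = a⁴/12  ⇒  a = (12I)^(1/4) = (12×1.264×10^5)^(1/4) = 35.1 mm

a ≈ 35.1 mm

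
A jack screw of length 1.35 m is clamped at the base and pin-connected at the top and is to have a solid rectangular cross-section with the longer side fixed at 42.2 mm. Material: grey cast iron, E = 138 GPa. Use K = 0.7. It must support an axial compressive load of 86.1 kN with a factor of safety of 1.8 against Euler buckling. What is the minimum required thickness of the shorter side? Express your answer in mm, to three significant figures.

b ≈ 30.7 mm

Required P_cr = n·P = 1.8 × 86.1 = 155.0 kN
L_e = K·L = 0.7 × 1.35 = 0.9450 m
Required I = P_cr·L_e²/(π²E) = 1.550×10^5 × 0.9450² / (π² × 1.38×10^11) = 1.016×10^-7 m⁴
I_req = 1.016×10^5 mm⁴
Rectangle, weak axis: I_min = h·b³/12 with h = 42.2 mm fixed  ⇒  b = (12I/h)^(1/3) = 30.7 mm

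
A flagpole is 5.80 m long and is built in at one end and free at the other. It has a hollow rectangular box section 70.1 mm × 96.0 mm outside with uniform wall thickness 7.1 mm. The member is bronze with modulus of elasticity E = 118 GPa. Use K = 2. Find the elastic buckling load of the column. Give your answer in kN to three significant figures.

P_cr ≈ 13.5 kN

Inner dimensions: h_i = 96.0 − 2×7.1 = 81.80 mm, b_i = 70.1 − 2×7.1 = 55.90 mm
Weak-axis I_min = (h_o·b_o³ − h_i·b_i³)/12 with b_o = 70.1, b_i = 55.90 mm (shorter outer/inner sides).
I_min = (96.0×70.1³ − 81.80×55.90³)/12 = 1.565×10^6 mm⁴
I = 1.565×10^6 mm⁴ = 1.565×10^-6 m⁴
Effective length L_e = K·L = 2 × 5.80 = 11.60 m
P_cr = π²EI / L_e² = π² × 118×10⁹ × 1.565×10^-6 / 11.60² = 1.355×10^4 N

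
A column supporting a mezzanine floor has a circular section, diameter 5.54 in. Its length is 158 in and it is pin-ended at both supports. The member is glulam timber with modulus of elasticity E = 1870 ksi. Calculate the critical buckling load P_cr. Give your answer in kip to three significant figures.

I = πd⁴/64 = π×5.54⁴/64 = 46.24 in⁴
Effective length L_e = K·L = 1 × 158 = 158.0 in
P_cr = π²EI / L_e² = π² × 1870×10³ × 46.24 / 158.0² = 3.419×10^4 lb

P_cr ≈ 34.2 kip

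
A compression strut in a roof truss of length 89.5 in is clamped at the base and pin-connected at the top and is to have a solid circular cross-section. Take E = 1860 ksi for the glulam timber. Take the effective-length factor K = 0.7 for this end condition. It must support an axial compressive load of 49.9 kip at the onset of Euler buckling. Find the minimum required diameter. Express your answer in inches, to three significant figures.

L_e = K·L = 0.7 × 89.5 = 62.65 in
Required I = P_cr·L_e²/(π²E) = 4.990×10^4 × 62.65² / (π² × 1.86×10^6) = 10.67 in⁴
Solid circle: I = πd⁴/64  ⇒  d = (64I/π)^(1/4) = (64×10.67/π)^(1/4) = 3.84 in

d ≈ 3.84 in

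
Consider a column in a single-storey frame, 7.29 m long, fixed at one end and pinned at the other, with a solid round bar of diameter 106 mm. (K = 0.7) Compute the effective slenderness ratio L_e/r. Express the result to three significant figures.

For a solid circle r = d/4 = 106/4 = 26.50 mm
L_e = K·L = 0.7 × 7.29 m = 5.103 m = 5103.0 mm
λ = L_e / r_min = 5103.0 / 26.50 = 193

λ ≈ 193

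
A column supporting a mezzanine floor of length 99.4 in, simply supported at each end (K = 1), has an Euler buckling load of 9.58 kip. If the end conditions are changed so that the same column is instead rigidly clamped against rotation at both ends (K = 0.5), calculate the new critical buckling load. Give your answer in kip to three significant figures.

P_cr ∝ 1/K², so P_cr,new = P_cr,old × (K_old/K_new)² = 9.58 × (1/0.5)²
= 9.58 × 4.000 = 38.3 kip

P_cr ≈ 38.3 kip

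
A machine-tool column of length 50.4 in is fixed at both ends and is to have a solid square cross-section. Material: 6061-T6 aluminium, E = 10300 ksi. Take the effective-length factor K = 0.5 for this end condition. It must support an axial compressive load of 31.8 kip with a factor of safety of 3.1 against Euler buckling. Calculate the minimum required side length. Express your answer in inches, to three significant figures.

Required P_cr = n·P = 3.1 × 31.8 = 98.58 kip
L_e = K·L = 0.5 × 50.4 = 25.20 in
Required I = P_cr·L_e²/(π²E) = 9.858×10^4 × 25.20² / (π² × 1.03×10^7) = 0.6158 in⁴
Solid square: I = a⁴/12  ⇒  a = (12I)^(1/4) = (12×0.6158)^(1/4) = 1.65 in

a ≈ 1.65 in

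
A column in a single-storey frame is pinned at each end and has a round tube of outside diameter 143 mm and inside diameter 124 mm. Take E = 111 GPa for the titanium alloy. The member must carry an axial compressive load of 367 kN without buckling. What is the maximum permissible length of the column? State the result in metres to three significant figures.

L_max ≈ 5.16 m

d_o = 143 mm, d_i = 124 mm
I = π(d_o⁴ − d_i⁴)/64 = π(143⁴ − 124.0⁴)/64 = 8.921×10^6 mm⁴
I = 8.921×10^-6 m⁴
At the buckling limit P_cr = P = 3.670×10^5 N
From P_cr = π²EI/(K·L)²:  L = (1/K)·√(π²EI/P_cr) = (1/1)·√(π²×1.11×10^11×8.921×10^-6/3.670×10^5)
L = 5.16 m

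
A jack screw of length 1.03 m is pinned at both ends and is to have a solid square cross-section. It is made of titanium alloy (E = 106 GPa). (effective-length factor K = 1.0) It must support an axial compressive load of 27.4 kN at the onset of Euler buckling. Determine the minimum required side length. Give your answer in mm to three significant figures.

a ≈ 24.0 mm

L_e = K·L = 1 × 1.03 = 1.030 m
Required I = P_cr·L_e²/(π²E) = 2.740×10^4 × 1.030² / (π² × 1.06×10^11) = 2.779×10^-8 m⁴
I_req = 2.779×10^4 mm⁴
Solid square: I = a⁴/12  ⇒  a = (12I)^(1/4) = (12×2.779×10^4)^(1/4) = 24.0 mm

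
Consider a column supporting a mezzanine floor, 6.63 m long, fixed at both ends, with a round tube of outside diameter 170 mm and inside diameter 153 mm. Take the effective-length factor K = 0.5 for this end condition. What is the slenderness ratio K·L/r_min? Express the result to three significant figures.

d_o = 170 mm, d_i = 153 mm
I = π(d_o⁴ − d_i⁴)/64 = π(170⁴ − 153.0⁴)/64 = 1.410×10^7 mm⁴
A = 4.313×10^3 mm²;  r_min = √(I/A) = √(1.410×10^7/4.313×10^3) = 57.18 mm
L_e = K·L = 0.5 × 6.63 m = 3.315 m = 3315.0 mm
λ = L_e / r_min = 3315.0 / 57.18 = 58.0

λ ≈ 58.0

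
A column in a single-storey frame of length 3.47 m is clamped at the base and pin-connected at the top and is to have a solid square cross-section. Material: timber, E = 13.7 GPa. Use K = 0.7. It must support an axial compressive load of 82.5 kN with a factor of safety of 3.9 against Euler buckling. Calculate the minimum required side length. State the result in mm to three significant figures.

a ≈ 114 mm

Required P_cr = n·P = 3.9 × 82.5 = 321.8 kN
L_e = K·L = 0.7 × 3.47 = 2.429 m
Required I = P_cr·L_e²/(π²E) = 3.217×10^5 × 2.429² / (π² × 1.37×10^10) = 1.404×10^-5 m⁴
I_req = 1.404×10^7 mm⁴
Solid square: I = a⁴/12  ⇒  a = (12I)^(1/4) = (12×1.404×10^7)^(1/4) = 114 mm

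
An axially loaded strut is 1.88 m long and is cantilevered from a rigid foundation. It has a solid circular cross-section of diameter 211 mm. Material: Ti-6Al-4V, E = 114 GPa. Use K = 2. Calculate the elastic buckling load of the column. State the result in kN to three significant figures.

P_cr ≈ 7740 kN

I = πd⁴/64 = π×211⁴/64 = 9.730×10^7 mm⁴
I = 9.730×10^7 mm⁴ = 9.730×10^-5 m⁴
Effective length L_e = K·L = 2 × 1.88 = 3.760 m
P_cr = π²EI / L_e² = π² × 114×10⁹ × 9.730×10^-5 / 3.760² = 7.743×10^6 N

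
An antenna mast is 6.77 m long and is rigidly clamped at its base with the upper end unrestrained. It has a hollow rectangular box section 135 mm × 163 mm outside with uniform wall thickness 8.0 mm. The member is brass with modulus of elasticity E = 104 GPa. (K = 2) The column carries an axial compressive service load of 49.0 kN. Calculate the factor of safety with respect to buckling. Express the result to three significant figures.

n ≈ 1.46

Inner dimensions: h_i = 163 − 2×8.0 = 147.0 mm, b_i = 135 − 2×8.0 = 119.0 mm
Weak-axis I_min = (h_o·b_o³ − h_i·b_i³)/12 with b_o = 135, b_i = 119.0 mm (shorter outer/inner sides).
I_min = (163×135³ − 147.0×119.0³)/12 = 1.278×10^7 mm⁴
I = 1.278×10^7 mm⁴ = 1.278×10^-5 m⁴
Effective length L_e = K·L = 2 × 6.77 = 13.54 m
P_cr = π²EI / L_e² = π² × 104×10⁹ × 1.278×10^-5 / 13.54² = 7.154×10^4 N
Factor of safety n = P_cr / P = 71.535 / 49.0 = 1.46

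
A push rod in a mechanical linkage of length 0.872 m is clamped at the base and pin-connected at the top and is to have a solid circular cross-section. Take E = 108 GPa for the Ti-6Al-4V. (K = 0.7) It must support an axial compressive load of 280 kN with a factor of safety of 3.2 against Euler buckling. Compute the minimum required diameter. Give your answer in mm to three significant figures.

Required P_cr = n·P = 3.2 × 280 = 896.0 kN
L_e = K·L = 0.7 × 0.872 = 0.6104 m
Required I = P_cr·L_e²/(π²E) = 8.960×10^5 × 0.6104² / (π² × 1.08×10^11) = 3.132×10^-7 m⁴
I_req = 3.132×10^5 mm⁴
Solid circle: I = πd⁴/64  ⇒  d = (64I/π)^(1/4) = (64×3.132×10^5/π)^(1/4) = 50.3 mm

d ≈ 50.3 mm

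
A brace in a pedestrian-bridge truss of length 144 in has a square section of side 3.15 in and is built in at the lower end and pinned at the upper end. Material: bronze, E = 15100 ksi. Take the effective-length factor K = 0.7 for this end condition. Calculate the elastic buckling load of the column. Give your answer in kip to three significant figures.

P_cr ≈ 120 kip

I = a⁴/12 = 3.15⁴/12 = 8.205 in⁴
Effective length L_e = K·L = 0.7 × 144 = 100.8 in
P_cr = π²EI / L_e² = π² × 15100×10³ × 8.205 / 100.8² = 1.203×10^5 lb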